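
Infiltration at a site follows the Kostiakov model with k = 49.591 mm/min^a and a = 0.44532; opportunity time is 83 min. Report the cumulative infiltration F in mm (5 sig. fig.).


Approach: apply the Kostiakov infiltration equation, F = k*t^a.
F = 49.591 * 83^0.44532 = 354.82 mm
Therefore the cumulative infiltration F = 354.82 mm.


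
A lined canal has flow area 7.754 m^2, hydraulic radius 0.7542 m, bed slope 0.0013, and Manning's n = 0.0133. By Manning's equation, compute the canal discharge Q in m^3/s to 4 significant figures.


Approach: apply Manning's equation, Q = (1/n)*A*R^(2/3)*S^(1/2).
Q = (1/0.0133) * 7.754 * 0.7542^(2/3) * 0.0013^(1/2) = 17.42 m^3/s
Therefore the canal discharge Q = 17.42 m^3/s.


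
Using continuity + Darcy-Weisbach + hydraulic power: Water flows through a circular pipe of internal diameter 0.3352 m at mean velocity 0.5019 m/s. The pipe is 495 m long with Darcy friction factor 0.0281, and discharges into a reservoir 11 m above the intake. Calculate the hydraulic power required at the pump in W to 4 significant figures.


Approach: apply continuity + Darcy-Weisbach + hydraulic power, Q = A*v; hf = f*(L/D)*(v^2/(2g)); H = static + hf; P = rho*g*Q*H.
Step 1 — flow rate (continuity, Q = A*v):
  A = pi*(0.3352/2)^2 = 0.0882466 m^2
  Q = 0.0882466 * 0.5019 = 0.0442910 m^3/s
Step 2 — friction head loss (Darcy-Weisbach):
  hf = 0.0281 * (495/0.3352) * (0.5019^2 / (2*9.81))
  hf = 0.532774 m
Step 3 — total head: H = 11 + 0.532774 = 11.5328 m
Step 4 — hydraulic power (P = rho*g*Q*H):
  P = 1000 * 9.81 * 0.0442910 * 11.5328 = 5011 W
Therefore the hydraulic power required at the pump = 5011 W.


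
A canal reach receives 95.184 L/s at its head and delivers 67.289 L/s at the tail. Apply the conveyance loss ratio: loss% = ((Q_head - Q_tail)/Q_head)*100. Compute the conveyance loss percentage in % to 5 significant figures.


loss = ((95.184 - 67.289)/95.184)*100 = 29.306 %
Therefore the conveyance loss percentage = 29.306 %.


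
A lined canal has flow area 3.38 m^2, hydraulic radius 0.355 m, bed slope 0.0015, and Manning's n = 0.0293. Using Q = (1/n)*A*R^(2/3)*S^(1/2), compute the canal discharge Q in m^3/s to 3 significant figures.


Q = (1/0.0293) * 3.38 * 0.355^(2/3) * 0.0015^(1/2) = 2.24 m^3/s
Therefore the canal discharge Q = 2.24 m^3/s.


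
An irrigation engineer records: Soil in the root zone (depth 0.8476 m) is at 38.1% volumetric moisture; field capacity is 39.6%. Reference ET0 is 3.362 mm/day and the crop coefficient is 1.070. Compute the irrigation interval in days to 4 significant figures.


Approach: apply soil-water budget scheduling, SMD = (FC-theta)/100*depth*1000; ETc = ET0*Kc; interval = SMD/ETc.
Step 1 — soil moisture deficit:
  SMD = (39.6 - 38.1)/100 * 0.8476 * 1000 = 12.7140 mm
Step 2 — daily crop ET (ETc = ET0*Kc):
  ETc = 3.362 * 1.070 = 3.59734 mm/day
Step 3 — irrigation interval (SMD/ETc):
  interval = 12.7140 / 3.59734 = 3.534 days
Therefore the irrigation interval = 3.534 days.


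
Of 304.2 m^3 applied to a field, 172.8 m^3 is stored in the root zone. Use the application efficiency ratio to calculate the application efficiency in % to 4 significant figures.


Approach: apply the application efficiency ratio, Ea = (stored/applied)*100.
Ea = (172.8/304.2)*100 = 56.80 %
Therefore the application efficiency = 56.80 %.


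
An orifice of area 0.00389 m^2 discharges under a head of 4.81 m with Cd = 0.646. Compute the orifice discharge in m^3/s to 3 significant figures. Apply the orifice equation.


Approach: apply the orifice equation, Q = Cd*A*sqrt(2*g*h).
Q = 0.646 * 0.00389 * sqrt(2*9.81*4.81) = 0.0244 m^3/s
Therefore the orifice discharge = 0.0244 m^3/s.


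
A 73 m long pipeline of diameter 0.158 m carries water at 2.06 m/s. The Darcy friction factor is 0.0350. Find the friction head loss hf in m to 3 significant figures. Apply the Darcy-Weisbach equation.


Approach: apply the Darcy-Weisbach equation, hf = f*(L/D)*(v^2/(2g)).
hf = 0.0350 * (73/0.158) * (2.06^2 / (2*9.81))
hf = 3.50 m
Therefore the friction head loss hf = 3.50 m.


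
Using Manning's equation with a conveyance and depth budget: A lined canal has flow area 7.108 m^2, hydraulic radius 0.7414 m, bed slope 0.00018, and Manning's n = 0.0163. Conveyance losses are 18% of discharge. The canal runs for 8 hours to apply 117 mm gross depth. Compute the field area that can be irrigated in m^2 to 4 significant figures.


Approach: apply Manning's equation with a conveyance and depth budget, Q = (1/n)*A*R^(2/3)*S^(1/2); Q_field = Q*(1-loss); Area = Q_field*t/(d/1000).
Step 1 — canal discharge (Manning's equation):
  Q = (1/0.0163) * 7.108 * 0.7414^(2/3) * 0.00018^(1/2) = 4.79253 m^3/s
Step 2 — delivered flow: Q_field = 4.79253*(1 - 18/100) = 3.92987 m^3/s
Step 3 — volume delivered: V = 3.92987 * 8*3600 = 113180 m^3
Step 4 — area served: A = V / (depth/1000) = 113180 / 0.117 = 967400 m^2
Therefore the field area that can be irrigated = 967400 m^2.


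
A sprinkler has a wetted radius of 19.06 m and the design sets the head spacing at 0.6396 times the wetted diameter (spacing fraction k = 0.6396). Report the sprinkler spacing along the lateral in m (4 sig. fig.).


Approach: apply the sprinkler spacing rule (spacing as a fraction of wetted diameter), S = k*(2*R).
S = 0.6396 * (2 * 19.06) = 24.38 m
Therefore the sprinkler spacing along the lateral = 24.38 m.


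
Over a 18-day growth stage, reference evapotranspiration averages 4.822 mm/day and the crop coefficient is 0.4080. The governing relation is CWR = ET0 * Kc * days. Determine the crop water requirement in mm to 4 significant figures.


CWR = 4.822 * 0.4080 * 18 = 35.41 mm
Therefore the crop water requirement = 35.41 mm.


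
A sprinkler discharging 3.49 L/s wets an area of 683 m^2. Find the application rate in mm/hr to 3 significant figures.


Approach: apply the application rate relation, rate = (Q/A)*3600.
rate = (3.49 / 683) * 3600 = 18.4 mm/hr
Therefore the application rate = 18.4 mm/hr.


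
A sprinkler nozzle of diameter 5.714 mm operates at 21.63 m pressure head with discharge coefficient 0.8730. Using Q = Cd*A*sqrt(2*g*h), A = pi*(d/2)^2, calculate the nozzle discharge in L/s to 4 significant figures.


A = pi*(5.714e-3/2)^2 = 2.56431e-05 m^2
Q = 0.8730 * 2.56431e-05 * sqrt(2*9.81*21.63) * 1000 = 0.4612 L/s
Therefore the nozzle discharge = 0.4612 L/s.


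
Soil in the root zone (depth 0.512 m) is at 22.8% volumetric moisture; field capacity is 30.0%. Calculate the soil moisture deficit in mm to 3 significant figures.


Approach: apply the soil moisture deficit relation, SMD = (FC - theta)/100 * depth * 1000.
SMD = (30.0 - 22.8)/100 * 0.512 * 1000 = 36.9 mm
Therefore the soil moisture deficit = 36.9 mm.


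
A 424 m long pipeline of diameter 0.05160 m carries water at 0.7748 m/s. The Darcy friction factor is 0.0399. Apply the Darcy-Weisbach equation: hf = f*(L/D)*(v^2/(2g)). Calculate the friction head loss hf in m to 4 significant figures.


hf = 0.0399 * (424/0.05160) * (0.7748^2 / (2*9.81))
hf = 10.03 m
Therefore the friction head loss hf = 10.03 m.


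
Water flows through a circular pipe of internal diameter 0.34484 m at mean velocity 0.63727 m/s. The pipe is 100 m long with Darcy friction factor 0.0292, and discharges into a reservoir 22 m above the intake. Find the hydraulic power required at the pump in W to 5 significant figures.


Approach: apply continuity + Darcy-Weisbach + hydraulic power, Q = A*v; hf = f*(L/D)*(v^2/(2g)); H = static + hf; P = rho*g*Q*H.
Step 1 — flow rate (continuity, Q = A*v):
  A = pi*(0.34484/2)^2 = 0.09339533 m^2
  Q = 0.09339533 * 0.63727 = 0.05951804 m^3/s
Step 2 — friction head loss (Darcy-Weisbach):
  hf = 0.0292 * (100/0.34484) * (0.63727^2 / (2*9.81))
  hf = 0.1752722 m
Step 3 — total head: H = 22 + 0.1752722 = 22.17527 m
Step 4 — hydraulic power (P = rho*g*Q*H):
  P = 1000 * 9.81 * 0.05951804 * 22.17527 = 12948 W
Therefore the hydraulic power required at the pump = 12948 W.


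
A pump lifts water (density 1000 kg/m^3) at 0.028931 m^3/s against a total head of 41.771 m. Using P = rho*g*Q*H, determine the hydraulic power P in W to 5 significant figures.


P = 1000 * 9.81 * 0.028931 * 41.771 = 11855 W
Therefore the hydraulic power P = 11855 W.


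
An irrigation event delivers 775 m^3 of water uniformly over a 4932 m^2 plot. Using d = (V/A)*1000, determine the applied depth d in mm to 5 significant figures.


d = (775 / 4932) * 1000 = 157.14 mm
Therefore the applied depth d = 157.14 mm.


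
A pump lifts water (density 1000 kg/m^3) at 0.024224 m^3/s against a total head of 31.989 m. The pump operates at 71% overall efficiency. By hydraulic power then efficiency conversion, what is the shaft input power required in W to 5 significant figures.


Approach: apply hydraulic power then efficiency conversion, P = rho*g*Q*H; P_in = P/eta.
Step 1 — hydraulic power (P = rho*g*Q*H):
  P = 1000 * 9.81 * 0.024224 * 31.989 = 7601.784 W
Step 2 — input power: P_in = P/eta = 7601.784 / 0.71 = 10707 W
Therefore the shaft input power required = 10707 W.


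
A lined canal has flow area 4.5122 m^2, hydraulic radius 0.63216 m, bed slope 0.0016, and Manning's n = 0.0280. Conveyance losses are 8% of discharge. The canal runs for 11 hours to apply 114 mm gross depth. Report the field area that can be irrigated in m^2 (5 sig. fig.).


Approach: apply Manning's equation with a conveyance and depth budget, Q = (1/n)*A*R^(2/3)*S^(1/2); Q_field = Q*(1-loss); Area = Q_field*t/(d/1000).
Step 1 — canal discharge (Manning's equation):
  Q = (1/0.0280) * 4.5122 * 0.63216^(2/3) * 0.0016^(1/2) = 4.747974 m^3/s
Step 2 — delivered flow: Q_field = 4.747974*(1 - 8/100) = 4.368136 m^3/s
Step 3 — volume delivered: V = 4.368136 * 11*3600 = 172978.2 m^3
Step 4 — area served: A = V / (depth/1000) = 172978.2 / 0.114 = 1517400 m^2
Therefore the field area that can be irrigated = 1517400 m^2.


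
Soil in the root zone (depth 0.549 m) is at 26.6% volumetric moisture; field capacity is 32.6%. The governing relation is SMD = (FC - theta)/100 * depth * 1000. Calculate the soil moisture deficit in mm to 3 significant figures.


SMD = (32.6 - 26.6)/100 * 0.549 * 1000 = 32.9 mm
Therefore the soil moisture deficit = 32.9 mm.


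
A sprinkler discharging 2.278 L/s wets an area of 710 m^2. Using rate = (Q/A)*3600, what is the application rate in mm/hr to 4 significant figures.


rate = (2.278 / 710) * 3600 = 11.55 mm/hr
Therefore the application rate = 11.55 mm/hr.


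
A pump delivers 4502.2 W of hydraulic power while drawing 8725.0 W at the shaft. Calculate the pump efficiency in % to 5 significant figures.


Approach: apply the efficiency ratio, eta = (P_out/P_in)*100.
eta = (4502.2 / 8725.0) * 100 = 51.601 %
Therefore the pump efficiency = 51.601 %.


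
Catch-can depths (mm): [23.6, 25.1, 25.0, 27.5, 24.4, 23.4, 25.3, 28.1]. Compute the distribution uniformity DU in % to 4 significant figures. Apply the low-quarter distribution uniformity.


Approach: apply the low-quarter distribution uniformity, DU = (mean of lowest quarter of readings / overall mean)*100.
sorted lowest 2 of 8: [23.4, 23.6] -> mean = 23.5000 mm
overall mean = 25.3000 mm
DU = (23.5000/25.3000)*100 = 92.89 %
Therefore the distribution uniformity DU = 92.89 %.


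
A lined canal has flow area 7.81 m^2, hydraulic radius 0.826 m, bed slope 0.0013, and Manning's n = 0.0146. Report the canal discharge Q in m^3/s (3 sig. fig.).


Approach: apply Manning's equation, Q = (1/n)*A*R^(2/3)*S^(1/2).
Q = (1/0.0146) * 7.81 * 0.826^(2/3) * 0.0013^(1/2) = 17.0 m^3/s
Therefore the canal discharge Q = 17.0 m^3/s.


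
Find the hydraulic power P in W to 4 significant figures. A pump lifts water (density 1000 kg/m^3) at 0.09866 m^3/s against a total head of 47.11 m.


Approach: apply the hydraulic power relation, P = rho*g*Q*H.
P = 1000 * 9.81 * 0.09866 * 47.11 = 45600 W
Therefore the hydraulic power P = 45600 W.


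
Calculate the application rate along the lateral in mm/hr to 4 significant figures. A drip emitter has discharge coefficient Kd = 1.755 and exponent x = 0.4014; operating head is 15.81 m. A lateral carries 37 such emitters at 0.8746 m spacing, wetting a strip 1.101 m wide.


Approach: apply the emitter equation with a lateral mass balance, q = Kd*h^x; Q = n*q; rate = Q/(n*spacing*width).
Step 1 — single emitter flow (q = Kd*h^x):
  q = 1.755 * 15.81^0.4014 = 5.31531 L/hr
Step 2 — total lateral flow: Q = 37 * 5.31531 = 196.666 L/hr
Step 3 — wetted area: A = 37 * 0.8746 * 1.101 = 35.6286 m^2
Step 4 — application rate: Q/A = 196.666/35.6286 = 5.520 mm/hr
Therefore the application rate along the lateral = 5.520 mm/hr.


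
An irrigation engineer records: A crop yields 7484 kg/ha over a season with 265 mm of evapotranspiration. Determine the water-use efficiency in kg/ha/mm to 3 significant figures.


Approach: apply the water-use efficiency ratio, WUE = yield/ET.
WUE = 7484 / 265 = 28.2 kg/ha/mm
Therefore the water-use efficiency = 28.2 kg/ha/mm.


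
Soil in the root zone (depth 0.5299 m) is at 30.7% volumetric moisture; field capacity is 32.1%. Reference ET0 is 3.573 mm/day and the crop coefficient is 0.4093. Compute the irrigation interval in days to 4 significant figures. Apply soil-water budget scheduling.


Approach: apply soil-water budget scheduling, SMD = (FC-theta)/100*depth*1000; ETc = ET0*Kc; interval = SMD/ETc.
Step 1 — soil moisture deficit:
  SMD = (32.1 - 30.7)/100 * 0.5299 * 1000 = 7.41860 mm
Step 2 — daily crop ET (ETc = ET0*Kc):
  ETc = 3.573 * 0.4093 = 1.46243 mm/day
Step 3 — irrigation interval (SMD/ETc):
  interval = 7.41860 / 1.46243 = 5.073 days
Therefore the irrigation interval = 5.073 days.


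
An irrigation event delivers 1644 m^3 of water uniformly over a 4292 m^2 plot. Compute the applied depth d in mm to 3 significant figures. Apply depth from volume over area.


Approach: apply depth from volume over area, d = (V/A)*1000.
d = (1644 / 4292) * 1000 = 383 mm
Therefore the applied depth d = 383 mm.


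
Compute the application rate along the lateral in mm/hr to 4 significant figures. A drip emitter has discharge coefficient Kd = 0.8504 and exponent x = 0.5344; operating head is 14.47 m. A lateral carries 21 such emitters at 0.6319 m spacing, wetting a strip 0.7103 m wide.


Approach: apply the emitter equation with a lateral mass balance, q = Kd*h^x; Q = n*q; rate = Q/(n*spacing*width).
Step 1 — single emitter flow (q = Kd*h^x):
  q = 0.8504 * 14.47^0.5344 = 3.54632 L/hr
Step 2 — total lateral flow: Q = 21 * 3.54632 = 74.4727 L/hr
Step 3 — wetted area: A = 21 * 0.6319 * 0.7103 = 9.42561 m^2
Step 4 — application rate: Q/A = 74.4727/9.42561 = 7.901 mm/hr
Therefore the application rate along the lateral = 7.901 mm/hr.


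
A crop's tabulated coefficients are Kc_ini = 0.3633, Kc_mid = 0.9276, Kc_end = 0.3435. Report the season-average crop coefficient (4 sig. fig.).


Approach: apply a simple seasonal average, Kc_avg = (Kc_ini + Kc_mid + Kc_end)/3.
Kc_avg = (0.3633 + 0.9276 + 0.3435)/3 = 0.5448
Therefore the season-average crop coefficient = 0.5448.


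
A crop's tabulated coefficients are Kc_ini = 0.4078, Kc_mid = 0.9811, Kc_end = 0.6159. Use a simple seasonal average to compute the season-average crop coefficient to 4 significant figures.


Approach: apply a simple seasonal average, Kc_avg = (Kc_ini + Kc_mid + Kc_end)/3.
Kc_avg = (0.4078 + 0.9811 + 0.6159)/3 = 0.6683
Therefore the season-average crop coefficient = 0.6683.


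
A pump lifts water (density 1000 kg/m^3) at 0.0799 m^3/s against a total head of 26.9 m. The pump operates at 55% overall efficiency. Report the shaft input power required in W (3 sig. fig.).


Approach: apply hydraulic power then efficiency conversion, P = rho*g*Q*H; P_in = P/eta.
Step 1 — hydraulic power (P = rho*g*Q*H):
  P = 1000 * 9.81 * 0.0799 * 26.9 = 21085 W
Step 2 — input power: P_in = P/eta = 21085 / 0.55 = 38300 W
Therefore the shaft input power required = 38300 W.


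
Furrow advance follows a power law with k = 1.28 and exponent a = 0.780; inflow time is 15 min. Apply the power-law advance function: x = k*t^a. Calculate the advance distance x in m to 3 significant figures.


x = 1.28 * 15^0.780 = 10.6 m
Therefore the advance distance x = 10.6 m.


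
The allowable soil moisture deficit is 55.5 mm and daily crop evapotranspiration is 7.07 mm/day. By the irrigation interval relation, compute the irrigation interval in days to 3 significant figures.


Approach: apply the irrigation interval relation, interval = SMD / ETc.
interval = 55.5 / 7.07 = 7.85 days
Therefore the irrigation interval = 7.85 days.


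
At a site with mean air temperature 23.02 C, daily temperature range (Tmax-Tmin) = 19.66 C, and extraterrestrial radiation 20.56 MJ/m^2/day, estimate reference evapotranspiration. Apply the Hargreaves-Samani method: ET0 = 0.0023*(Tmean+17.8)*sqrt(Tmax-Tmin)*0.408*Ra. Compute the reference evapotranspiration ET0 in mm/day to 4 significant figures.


ET0 = 0.0023*(23.02+17.8)*sqrt(19.66)*0.408*20.56 = 3.492 mm/day
Therefore the reference evapotranspiration ET0 = 3.492 mm/day.


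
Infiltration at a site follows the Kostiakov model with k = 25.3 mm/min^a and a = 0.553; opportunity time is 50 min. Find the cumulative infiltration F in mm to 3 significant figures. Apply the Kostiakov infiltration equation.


Approach: apply the Kostiakov infiltration equation, F = k*t^a.
F = 25.3 * 50^0.553 = 220 mm
Therefore the cumulative infiltration F = 220 mm.


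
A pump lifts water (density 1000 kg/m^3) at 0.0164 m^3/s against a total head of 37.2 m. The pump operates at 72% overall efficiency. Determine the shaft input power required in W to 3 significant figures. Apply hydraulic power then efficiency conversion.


Approach: apply hydraulic power then efficiency conversion, P = rho*g*Q*H; P_in = P/eta.
Step 1 — hydraulic power (P = rho*g*Q*H):
  P = 1000 * 9.81 * 0.0164 * 37.2 = 5984.9 W
Step 2 — input power: P_in = P/eta = 5984.9 / 0.72 = 8310 W
Therefore the shaft input power required = 8310 W.


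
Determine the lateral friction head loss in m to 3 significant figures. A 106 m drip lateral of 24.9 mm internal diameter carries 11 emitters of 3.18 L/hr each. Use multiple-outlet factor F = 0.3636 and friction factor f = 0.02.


Approach: apply Darcy-Weisbach with the multiple-outlet F-factor, Q = n*q/(3600*1000) m^3/s; v = Q/A; hf = F*f*(L/D)*(v^2/(2g)).
Q = 11*3.18/(3600*1000) = 9.7167e-06 m^3/s
A = pi*(24.9e-3/2)^2 = 4.8695e-04 m^2, so v = Q/A = 0.019954 m/s
hf = 0.3636*0.02*(106/0.0249)*(0.019954^2/(2*9.81)) = 0.000628 m
Therefore the lateral friction head loss = 0.000628 m.


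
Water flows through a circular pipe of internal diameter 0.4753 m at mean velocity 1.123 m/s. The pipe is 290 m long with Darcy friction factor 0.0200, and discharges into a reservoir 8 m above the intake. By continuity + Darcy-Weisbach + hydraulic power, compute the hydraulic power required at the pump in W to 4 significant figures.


Approach: apply continuity + Darcy-Weisbach + hydraulic power, Q = A*v; hf = f*(L/D)*(v^2/(2g)); H = static + hf; P = rho*g*Q*H.
Step 1 — flow rate (continuity, Q = A*v):
  A = pi*(0.4753/2)^2 = 0.177429 m^2
  Q = 0.177429 * 1.123 = 0.199253 m^3/s
Step 2 — friction head loss (Darcy-Weisbach):
  hf = 0.0200 * (290/0.4753) * (1.123^2 / (2*9.81))
  hf = 0.784369 m
Step 3 — total head: H = 8 + 0.784369 = 8.78437 m
Step 4 — hydraulic power (P = rho*g*Q*H):
  P = 1000 * 9.81 * 0.199253 * 8.78437 = 17170 W
Therefore the hydraulic power required at the pump = 17170 W.


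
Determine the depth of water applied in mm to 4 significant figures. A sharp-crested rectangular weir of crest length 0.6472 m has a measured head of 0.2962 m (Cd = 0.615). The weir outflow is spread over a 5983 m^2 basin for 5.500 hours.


Approach: apply the rectangular weir equation with a volume-to-depth conversion, Q = (2/3)*Cd*L*sqrt(2g)*H^1.5; d = Q*t/A * 1000.
Step 1 — weir discharge:
  Q = (2/3)*0.615*0.6472*sqrt(2*9.81)*0.2962^1.5 = 0.189474 m^3/s
Step 2 — volume: V = 0.189474 * 5.500*3600 = 3751.58 m^3
Step 3 — depth: d = V/A * 1000 = 3751.58/5983 * 1000 = 627.0 mm
Therefore the depth of water applied = 627.0 mm.


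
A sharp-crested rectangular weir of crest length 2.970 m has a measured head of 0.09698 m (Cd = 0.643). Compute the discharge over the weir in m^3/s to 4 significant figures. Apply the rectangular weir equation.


Approach: apply the rectangular weir equation, Q = (2/3)*Cd*L*sqrt(2g)*H^1.5.
Q = (2/3)*0.643*2.970*sqrt(2*9.81)*0.09698^1.5 = 0.1703 m^3/s
Therefore the discharge over the weir = 0.1703 m^3/s.


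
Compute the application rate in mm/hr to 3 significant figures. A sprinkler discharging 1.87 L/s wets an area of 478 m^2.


Approach: apply the application rate relation, rate = (Q/A)*3600.
rate = (1.87 / 478) * 3600 = 14.1 mm/hr
Therefore the application rate = 14.1 mm/hr.


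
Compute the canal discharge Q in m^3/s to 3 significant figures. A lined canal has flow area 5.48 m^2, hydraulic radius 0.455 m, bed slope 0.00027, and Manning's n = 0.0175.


Approach: apply Manning's equation, Q = (1/n)*A*R^(2/3)*S^(1/2).
Q = (1/0.0175) * 5.48 * 0.455^(2/3) * 0.00027^(1/2) = 3.04 m^3/s
Therefore the canal discharge Q = 3.04 m^3/s.


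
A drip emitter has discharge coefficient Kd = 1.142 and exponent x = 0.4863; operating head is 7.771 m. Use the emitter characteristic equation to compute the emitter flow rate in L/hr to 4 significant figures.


Approach: apply the emitter characteristic equation, q = Kd * h^x.
q = 1.142 * 7.771^0.4863 = 3.095 L/hr
Therefore the emitter flow rate = 3.095 L/hr.


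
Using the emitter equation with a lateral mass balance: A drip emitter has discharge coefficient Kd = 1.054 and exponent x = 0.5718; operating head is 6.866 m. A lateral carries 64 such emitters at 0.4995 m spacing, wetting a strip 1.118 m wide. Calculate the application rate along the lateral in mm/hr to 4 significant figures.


Approach: apply the emitter equation with a lateral mass balance, q = Kd*h^x; Q = n*q; rate = Q/(n*spacing*width).
Step 1 — single emitter flow (q = Kd*h^x):
  q = 1.054 * 6.866^0.5718 = 3.17152 L/hr
Step 2 — total lateral flow: Q = 64 * 3.17152 = 202.977 L/hr
Step 3 — wetted area: A = 64 * 0.4995 * 1.118 = 35.7402 m^2
Step 4 — application rate: Q/A = 202.977/35.7402 = 5.679 mm/hr
Therefore the application rate along the lateral = 5.679 mm/hr.


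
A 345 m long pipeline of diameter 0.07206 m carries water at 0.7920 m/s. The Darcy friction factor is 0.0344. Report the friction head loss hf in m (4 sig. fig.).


Approach: apply the Darcy-Weisbach equation, hf = f*(L/D)*(v^2/(2g)).
hf = 0.0344 * (345/0.07206) * (0.7920^2 / (2*9.81))
hf = 5.265 m
Therefore the friction head loss hf = 5.265 m.


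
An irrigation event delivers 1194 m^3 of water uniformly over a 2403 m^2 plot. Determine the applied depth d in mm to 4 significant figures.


Approach: apply depth from volume over area, d = (V/A)*1000.
d = (1194 / 2403) * 1000 = 496.9 mm
Therefore the applied depth d = 496.9 mm.


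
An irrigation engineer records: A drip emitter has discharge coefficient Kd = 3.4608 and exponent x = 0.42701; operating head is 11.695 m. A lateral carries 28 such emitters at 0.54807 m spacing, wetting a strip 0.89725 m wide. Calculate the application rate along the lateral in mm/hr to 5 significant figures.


Approach: apply the emitter equation with a lateral mass balance, q = Kd*h^x; Q = n*q; rate = Q/(n*spacing*width).
Step 1 — single emitter flow (q = Kd*h^x):
  q = 3.4608 * 11.695^0.42701 = 9.890615 L/hr
Step 2 — total lateral flow: Q = 28 * 9.890615 = 276.9372 L/hr
Step 3 — wetted area: A = 28 * 0.54807 * 0.89725 = 13.76916 m^2
Step 4 — application rate: Q/A = 276.9372/13.76916 = 20.113 mm/hr
Therefore the application rate along the lateral = 20.113 mm/hr.


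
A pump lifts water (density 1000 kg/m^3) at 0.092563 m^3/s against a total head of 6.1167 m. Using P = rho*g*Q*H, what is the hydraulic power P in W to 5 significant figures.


P = 1000 * 9.81 * 0.092563 * 6.1167 = 5554.2 W
Therefore the hydraulic power P = 5554.2 W.


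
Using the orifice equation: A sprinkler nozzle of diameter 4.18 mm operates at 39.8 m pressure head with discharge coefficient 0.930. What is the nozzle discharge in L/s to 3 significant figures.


Approach: apply the orifice equation, Q = Cd*A*sqrt(2*g*h), A = pi*(d/2)^2.
A = pi*(4.18e-3/2)^2 = 1.3723e-05 m^2
Q = 0.930 * 1.3723e-05 * sqrt(2*9.81*39.8) * 1000 = 0.357 L/s
Therefore the nozzle discharge = 0.357 L/s.


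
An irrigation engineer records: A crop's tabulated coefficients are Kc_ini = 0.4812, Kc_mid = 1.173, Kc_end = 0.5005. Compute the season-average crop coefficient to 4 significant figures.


Approach: apply a simple seasonal average, Kc_avg = (Kc_ini + Kc_mid + Kc_end)/3.
Kc_avg = (0.4812 + 1.173 + 0.5005)/3 = 0.7182
Therefore the season-average crop coefficient = 0.7182.


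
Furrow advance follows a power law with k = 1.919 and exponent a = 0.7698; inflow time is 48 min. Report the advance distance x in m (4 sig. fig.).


Approach: apply the power-law advance function, x = k*t^a.
x = 1.919 * 48^0.7698 = 37.78 m
Therefore the advance distance x = 37.78 m.


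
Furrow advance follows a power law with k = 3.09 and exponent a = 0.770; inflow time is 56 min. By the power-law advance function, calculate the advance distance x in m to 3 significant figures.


Approach: apply the power-law advance function, x = k*t^a.
x = 3.09 * 56^0.770 = 68.6 m
Therefore the advance distance x = 68.6 m.


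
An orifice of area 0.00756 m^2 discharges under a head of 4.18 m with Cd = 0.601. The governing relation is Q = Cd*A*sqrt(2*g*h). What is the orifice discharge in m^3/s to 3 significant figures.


Q = 0.601 * 0.00756 * sqrt(2*9.81*4.18) = 0.0411 m^3/s
Therefore the orifice discharge = 0.0411 m^3/s.


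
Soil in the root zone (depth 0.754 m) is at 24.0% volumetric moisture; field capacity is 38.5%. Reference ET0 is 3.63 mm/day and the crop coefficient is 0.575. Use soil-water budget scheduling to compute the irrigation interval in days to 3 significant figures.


Approach: apply soil-water budget scheduling, SMD = (FC-theta)/100*depth*1000; ETc = ET0*Kc; interval = SMD/ETc.
Step 1 — soil moisture deficit:
  SMD = (38.5 - 24.0)/100 * 0.754 * 1000 = 109.33 mm
Step 2 — daily crop ET (ETc = ET0*Kc):
  ETc = 3.63 * 0.575 = 2.0872 mm/day
Step 3 — irrigation interval (SMD/ETc):
  interval = 109.33 / 2.0872 = 52.4 days
Therefore the irrigation interval = 52.4 days.


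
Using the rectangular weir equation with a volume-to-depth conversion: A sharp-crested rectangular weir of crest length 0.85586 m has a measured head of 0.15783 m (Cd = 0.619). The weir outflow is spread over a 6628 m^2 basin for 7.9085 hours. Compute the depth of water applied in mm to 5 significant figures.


Approach: apply the rectangular weir equation with a volume-to-depth conversion, Q = (2/3)*Cd*L*sqrt(2g)*H^1.5; d = Q*t/A * 1000.
Step 1 — weir discharge:
  Q = (2/3)*0.619*0.85586*sqrt(2*9.81)*0.15783^1.5 = 0.09809253 m^3/s
Step 2 — volume: V = 0.09809253 * 7.9085*3600 = 2792.753 m^3
Step 3 — depth: d = V/A * 1000 = 2792.753/6628 * 1000 = 421.36 mm
Therefore the depth of water applied = 421.36 mm.


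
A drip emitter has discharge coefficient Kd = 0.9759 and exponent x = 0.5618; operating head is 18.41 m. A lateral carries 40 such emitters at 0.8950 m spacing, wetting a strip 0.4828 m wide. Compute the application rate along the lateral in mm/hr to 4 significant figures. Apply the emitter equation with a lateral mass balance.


Approach: apply the emitter equation with a lateral mass balance, q = Kd*h^x; Q = n*q; rate = Q/(n*spacing*width).
Step 1 — single emitter flow (q = Kd*h^x):
  q = 0.9759 * 18.41^0.5618 = 5.01317 L/hr
Step 2 — total lateral flow: Q = 40 * 5.01317 = 200.527 L/hr
Step 3 — wetted area: A = 40 * 0.8950 * 0.4828 = 17.2842 m^2
Step 4 — application rate: Q/A = 200.527/17.2842 = 11.60 mm/hr
Therefore the application rate along the lateral = 11.60 mm/hr.


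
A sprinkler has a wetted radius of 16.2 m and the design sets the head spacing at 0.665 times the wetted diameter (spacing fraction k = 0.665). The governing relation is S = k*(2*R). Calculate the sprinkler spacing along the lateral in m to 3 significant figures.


S = 0.665 * (2 * 16.2) = 21.5 m
Therefore the sprinkler spacing along the lateral = 21.5 m.


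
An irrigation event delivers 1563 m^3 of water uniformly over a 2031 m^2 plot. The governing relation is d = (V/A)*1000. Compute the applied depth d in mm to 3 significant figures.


d = (1563 / 2031) * 1000 = 770 mm
Therefore the applied depth d = 770 mm.


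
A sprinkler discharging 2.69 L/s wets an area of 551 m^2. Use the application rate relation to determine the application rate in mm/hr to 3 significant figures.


Approach: apply the application rate relation, rate = (Q/A)*3600.
rate = (2.69 / 551) * 3600 = 17.6 mm/hr
Therefore the application rate = 17.6 mm/hr.


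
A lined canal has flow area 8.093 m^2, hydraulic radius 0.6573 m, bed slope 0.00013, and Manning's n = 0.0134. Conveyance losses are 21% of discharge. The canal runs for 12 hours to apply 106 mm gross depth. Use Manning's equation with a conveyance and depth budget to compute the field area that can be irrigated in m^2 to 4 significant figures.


Approach: apply Manning's equation with a conveyance and depth budget, Q = (1/n)*A*R^(2/3)*S^(1/2); Q_field = Q*(1-loss); Area = Q_field*t/(d/1000).
Step 1 — canal discharge (Manning's equation):
  Q = (1/0.0134) * 8.093 * 0.6573^(2/3) * 0.00013^(1/2) = 5.20578 m^3/s
Step 2 — delivered flow: Q_field = 5.20578*(1 - 21/100) = 4.11256 m^3/s
Step 3 — volume delivered: V = 4.11256 * 12*3600 = 177663 m^3
Step 4 — area served: A = V / (depth/1000) = 177663 / 0.106 = 1676000 m^2
Therefore the field area that can be irrigated = 1676000 m^2.


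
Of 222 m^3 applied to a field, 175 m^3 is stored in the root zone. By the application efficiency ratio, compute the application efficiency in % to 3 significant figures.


Approach: apply the application efficiency ratio, Ea = (stored/applied)*100.
Ea = (175/222)*100 = 78.8 %
Therefore the application efficiency = 78.8 %.


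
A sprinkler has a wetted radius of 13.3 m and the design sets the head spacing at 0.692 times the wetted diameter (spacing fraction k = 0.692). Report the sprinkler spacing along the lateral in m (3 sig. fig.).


Approach: apply the sprinkler spacing rule (spacing as a fraction of wetted diameter), S = k*(2*R).
S = 0.692 * (2 * 13.3) = 18.4 m
Therefore the sprinkler spacing along the lateral = 18.4 m.


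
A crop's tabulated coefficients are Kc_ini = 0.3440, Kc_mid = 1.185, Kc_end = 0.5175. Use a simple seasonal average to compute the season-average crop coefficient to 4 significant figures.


Approach: apply a simple seasonal average, Kc_avg = (Kc_ini + Kc_mid + Kc_end)/3.
Kc_avg = (0.3440 + 1.185 + 0.5175)/3 = 0.6822
Therefore the season-average crop coefficient = 0.6822.


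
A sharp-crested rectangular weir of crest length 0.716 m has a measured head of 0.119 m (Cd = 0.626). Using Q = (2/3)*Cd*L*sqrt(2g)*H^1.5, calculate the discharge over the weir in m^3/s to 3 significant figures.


Q = (2/3)*0.626*0.716*sqrt(2*9.81)*0.119^1.5 = 0.0543 m^3/s
Therefore the discharge over the weir = 0.0543 m^3/s.


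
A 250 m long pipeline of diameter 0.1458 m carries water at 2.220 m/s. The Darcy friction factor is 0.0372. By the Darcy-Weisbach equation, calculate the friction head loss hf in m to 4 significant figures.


Approach: apply the Darcy-Weisbach equation, hf = f*(L/D)*(v^2/(2g)).
hf = 0.0372 * (250/0.1458) * (2.220^2 / (2*9.81))
hf = 16.02 m
Therefore the friction head loss hf = 16.02 m.


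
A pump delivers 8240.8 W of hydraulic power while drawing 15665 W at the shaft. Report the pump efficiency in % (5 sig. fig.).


Approach: apply the efficiency ratio, eta = (P_out/P_in)*100.
eta = (8240.8 / 15665) * 100 = 52.606 %
Therefore the pump efficiency = 52.606 %.


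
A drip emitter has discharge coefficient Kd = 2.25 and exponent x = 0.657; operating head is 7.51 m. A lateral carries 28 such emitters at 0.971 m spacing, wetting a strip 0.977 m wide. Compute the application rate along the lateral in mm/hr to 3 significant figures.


Approach: apply the emitter equation with a lateral mass balance, q = Kd*h^x; Q = n*q; rate = Q/(n*spacing*width).
Step 1 — single emitter flow (q = Kd*h^x):
  q = 2.25 * 7.51^0.657 = 8.4621 L/hr
Step 2 — total lateral flow: Q = 28 * 8.4621 = 236.94 L/hr
Step 3 — wetted area: A = 28 * 0.971 * 0.977 = 26.563 m^2
Step 4 — application rate: Q/A = 236.94/26.563 = 8.92 mm/hr
Therefore the application rate along the lateral = 8.92 mm/hr.


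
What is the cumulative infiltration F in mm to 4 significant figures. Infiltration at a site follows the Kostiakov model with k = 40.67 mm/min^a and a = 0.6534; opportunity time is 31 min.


Approach: apply the Kostiakov infiltration equation, F = k*t^a.
F = 40.67 * 31^0.6534 = 383.5 mm
Therefore the cumulative infiltration F = 383.5 mm.


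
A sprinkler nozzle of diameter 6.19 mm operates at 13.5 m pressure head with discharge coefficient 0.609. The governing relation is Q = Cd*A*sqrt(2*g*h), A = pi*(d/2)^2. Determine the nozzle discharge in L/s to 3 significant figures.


A = pi*(6.19e-3/2)^2 = 3.0093e-05 m^2
Q = 0.609 * 3.0093e-05 * sqrt(2*9.81*13.5) * 1000 = 0.298 L/s
Therefore the nozzle discharge = 0.298 L/s.


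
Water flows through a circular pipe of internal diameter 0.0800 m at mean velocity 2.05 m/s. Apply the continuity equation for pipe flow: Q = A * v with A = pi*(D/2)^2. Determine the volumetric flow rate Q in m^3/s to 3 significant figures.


A = pi*(0.0800/2)^2 = 0.0050265 m^2
Q = 0.0050265 * 2.05 = 0.0103 m^3/s
Therefore the volumetric flow rate Q = 0.0103 m^3/s.


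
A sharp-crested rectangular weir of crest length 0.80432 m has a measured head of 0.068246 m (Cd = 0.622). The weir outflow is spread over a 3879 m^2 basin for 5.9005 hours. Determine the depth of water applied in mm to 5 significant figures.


Approach: apply the rectangular weir equation with a volume-to-depth conversion, Q = (2/3)*Cd*L*sqrt(2g)*H^1.5; d = Q*t/A * 1000.
Step 1 — weir discharge:
  Q = (2/3)*0.622*0.80432*sqrt(2*9.81)*0.068246^1.5 = 0.02633864 m^3/s
Step 2 — volume: V = 0.02633864 * 5.9005*3600 = 559.4801 m^3
Step 3 — depth: d = V/A * 1000 = 559.4801/3879 * 1000 = 144.23 mm
Therefore the depth of water applied = 144.23 mm.


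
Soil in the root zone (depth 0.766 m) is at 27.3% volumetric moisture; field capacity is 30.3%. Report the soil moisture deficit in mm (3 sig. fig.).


Approach: apply the soil moisture deficit relation, SMD = (FC - theta)/100 * depth * 1000.
SMD = (30.3 - 27.3)/100 * 0.766 * 1000 = 23.0 mm
Therefore the soil moisture deficit = 23.0 mm.


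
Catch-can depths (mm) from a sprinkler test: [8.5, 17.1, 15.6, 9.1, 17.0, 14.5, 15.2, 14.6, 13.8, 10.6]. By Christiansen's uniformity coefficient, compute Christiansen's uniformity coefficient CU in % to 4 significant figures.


Approach: apply Christiansen's uniformity coefficient, CU = (1 - mean_abs_deviation/mean)*100.
mean = 13.6000 mm
mean |d_i - mean| = 2.52000 mm
CU = (1 - 2.52000/13.6000)*100 = 81.47 %
Therefore Christiansen's uniformity coefficient CU = 81.47 %.


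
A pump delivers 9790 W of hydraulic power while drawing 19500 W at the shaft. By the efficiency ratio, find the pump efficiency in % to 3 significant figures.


Approach: apply the efficiency ratio, eta = (P_out/P_in)*100.
eta = (9790 / 19500) * 100 = 50.2 %
Therefore the pump efficiency = 50.2 %.


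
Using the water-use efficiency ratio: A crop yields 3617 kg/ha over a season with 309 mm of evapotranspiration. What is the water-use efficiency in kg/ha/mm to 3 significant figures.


Approach: apply the water-use efficiency ratio, WUE = yield/ET.
WUE = 3617 / 309 = 11.7 kg/ha/mm
Therefore the water-use efficiency = 11.7 kg/ha/mm.


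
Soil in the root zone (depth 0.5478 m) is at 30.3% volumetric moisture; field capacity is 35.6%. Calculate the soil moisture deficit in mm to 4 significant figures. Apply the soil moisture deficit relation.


Approach: apply the soil moisture deficit relation, SMD = (FC - theta)/100 * depth * 1000.
SMD = (35.6 - 30.3)/100 * 0.5478 * 1000 = 29.03 mm
Therefore the soil moisture deficit = 29.03 mm.


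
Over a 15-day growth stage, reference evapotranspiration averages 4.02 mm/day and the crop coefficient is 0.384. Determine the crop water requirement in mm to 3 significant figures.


Approach: apply the crop water requirement relation, CWR = ET0 * Kc * days.
CWR = 4.02 * 0.384 * 15 = 23.2 mm
Therefore the crop water requirement = 23.2 mm.


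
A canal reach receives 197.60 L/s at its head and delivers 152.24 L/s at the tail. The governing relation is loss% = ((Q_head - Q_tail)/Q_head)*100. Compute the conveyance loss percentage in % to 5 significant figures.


loss = ((197.60 - 152.24)/197.60)*100 = 22.955 %
Therefore the conveyance loss percentage = 22.955 %.


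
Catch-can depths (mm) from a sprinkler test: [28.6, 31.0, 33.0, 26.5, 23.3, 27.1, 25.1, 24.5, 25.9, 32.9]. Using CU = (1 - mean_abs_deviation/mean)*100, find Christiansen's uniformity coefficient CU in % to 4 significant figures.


mean = 27.7900 mm
mean |d_i - mean| = 2.86800 mm
CU = (1 - 2.86800/27.7900)*100 = 89.68 %
Therefore Christiansen's uniformity coefficient CU = 89.68 %.


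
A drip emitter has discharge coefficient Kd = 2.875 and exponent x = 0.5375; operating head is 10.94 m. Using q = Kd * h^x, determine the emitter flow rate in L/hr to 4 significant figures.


q = 2.875 * 10.94^0.5375 = 10.40 L/hr
Therefore the emitter flow rate = 10.40 L/hr.


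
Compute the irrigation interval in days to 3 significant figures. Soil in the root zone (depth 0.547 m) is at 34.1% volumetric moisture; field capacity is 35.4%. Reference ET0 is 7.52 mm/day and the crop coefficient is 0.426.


Approach: apply soil-water budget scheduling, SMD = (FC-theta)/100*depth*1000; ETc = ET0*Kc; interval = SMD/ETc.
Step 1 — soil moisture deficit:
  SMD = (35.4 - 34.1)/100 * 0.547 * 1000 = 7.1110 mm
Step 2 — daily crop ET (ETc = ET0*Kc):
  ETc = 7.52 * 0.426 = 3.2035 mm/day
Step 3 — irrigation interval (SMD/ETc):
  interval = 7.1110 / 3.2035 = 2.22 days
Therefore the irrigation interval = 2.22 days.


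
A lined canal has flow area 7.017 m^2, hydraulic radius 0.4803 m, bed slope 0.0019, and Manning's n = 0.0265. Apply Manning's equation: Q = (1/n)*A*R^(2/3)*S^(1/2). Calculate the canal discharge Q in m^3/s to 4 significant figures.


Q = (1/0.0265) * 7.017 * 0.4803^(2/3) * 0.0019^(1/2) = 7.079 m^3/s
Therefore the canal discharge Q = 7.079 m^3/s.


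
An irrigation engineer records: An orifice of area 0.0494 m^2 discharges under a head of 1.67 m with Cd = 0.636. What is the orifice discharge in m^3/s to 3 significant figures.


Approach: apply the orifice equation, Q = Cd*A*sqrt(2*g*h).
Q = 0.636 * 0.0494 * sqrt(2*9.81*1.67) = 0.180 m^3/s
Therefore the orifice discharge = 0.180 m^3/s.


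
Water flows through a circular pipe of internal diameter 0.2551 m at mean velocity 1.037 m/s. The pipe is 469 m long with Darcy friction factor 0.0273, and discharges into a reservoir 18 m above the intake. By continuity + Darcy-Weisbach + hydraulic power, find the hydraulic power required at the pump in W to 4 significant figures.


Approach: apply continuity + Darcy-Weisbach + hydraulic power, Q = A*v; hf = f*(L/D)*(v^2/(2g)); H = static + hf; P = rho*g*Q*H.
Step 1 — flow rate (continuity, Q = A*v):
  A = pi*(0.2551/2)^2 = 0.0511106 m^2
  Q = 0.0511106 * 1.037 = 0.0530017 m^3/s
Step 2 — friction head loss (Darcy-Weisbach):
  hf = 0.0273 * (469/0.2551) * (1.037^2 / (2*9.81))
  hf = 2.75096 m
Step 3 — total head: H = 18 + 2.75096 = 20.7510 m
Step 4 — hydraulic power (P = rho*g*Q*H):
  P = 1000 * 9.81 * 0.0530017 * 20.7510 = 10790 W
Therefore the hydraulic power required at the pump = 10790 W.
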